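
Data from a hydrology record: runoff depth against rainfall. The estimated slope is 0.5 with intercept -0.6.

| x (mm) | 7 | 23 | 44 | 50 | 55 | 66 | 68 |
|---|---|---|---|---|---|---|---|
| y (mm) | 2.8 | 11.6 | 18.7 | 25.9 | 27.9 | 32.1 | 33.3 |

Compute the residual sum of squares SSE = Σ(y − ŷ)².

SSE = 11.14

x=7: ŷ = -0.6 + 0.5·7 = 2.9; r = 2.8 − 2.9 = -0.1
x=23: ŷ = -0.6 + 0.5·23 = 10.9; r = 11.6 − 10.9 = 0.7
x=44: ŷ = -0.6 + 0.5·44 = 21.4; r = 18.7 − 21.4 = -2.7
x=50: ŷ = -0.6 + 0.5·50 = 24.4; r = 25.9 − 24.4 = 1.5
x=55: ŷ = -0.6 + 0.5·55 = 26.9; r = 27.9 − 26.9 = 1
x=66: ŷ = -0.6 + 0.5·66 = 32.4; r = 32.1 − 32.4 = -0.3
x=68: ŷ = -0.6 + 0.5·68 = 33.4; r = 33.3 − 33.4 = -0.1
SSE = 0.01 + 0.49 + 7.29 + 2.25 + 1 + 0.09 + 0.01 = 11.14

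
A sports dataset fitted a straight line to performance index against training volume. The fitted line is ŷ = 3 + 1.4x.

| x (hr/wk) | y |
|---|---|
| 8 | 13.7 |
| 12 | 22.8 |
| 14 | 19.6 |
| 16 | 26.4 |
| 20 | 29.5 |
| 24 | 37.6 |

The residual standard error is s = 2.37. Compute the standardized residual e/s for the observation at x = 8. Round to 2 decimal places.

ŷ = 3 + 1.4·8 = 14.2
e = 13.7 − 14.2 = -0.5
e/s = -0.5 / 2.37 = -0.21

-0.21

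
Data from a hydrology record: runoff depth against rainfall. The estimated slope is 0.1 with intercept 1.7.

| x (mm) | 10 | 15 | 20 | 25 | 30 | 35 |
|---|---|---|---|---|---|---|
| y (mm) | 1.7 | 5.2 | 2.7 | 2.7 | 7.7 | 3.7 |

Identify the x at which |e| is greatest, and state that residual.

x=10: ŷ = 1.7 + 0.1·10 = 2.7; e = 1.7 − 2.7 = -1
x=15: ŷ = 1.7 + 0.1·15 = 3.2; e = 5.2 − 3.2 = 2
x=20: ŷ = 1.7 + 0.1·20 = 3.7; e = 2.7 − 3.7 = -1
x=25: ŷ = 1.7 + 0.1·25 = 4.2; e = 2.7 − 4.2 = -1.5
x=30: ŷ = 1.7 + 0.1·30 = 4.7; e = 7.7 − 4.7 = 3
x=35: ŷ = 1.7 + 0.1·35 = 5.2; e = 3.7 − 5.2 = -1.5
Largest |e| is 3 at x = 30, residual 3.

x = 30, e = 3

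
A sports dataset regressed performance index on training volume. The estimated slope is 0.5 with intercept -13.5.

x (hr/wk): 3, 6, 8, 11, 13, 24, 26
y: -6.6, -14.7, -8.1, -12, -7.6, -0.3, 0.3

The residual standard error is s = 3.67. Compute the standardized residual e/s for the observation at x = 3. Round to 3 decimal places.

ŷ = -13.5 + 0.5·3 = -12
e = -6.6 − (-12) = 5.4
e/s = 5.4 / 3.67 = 1.471

1.471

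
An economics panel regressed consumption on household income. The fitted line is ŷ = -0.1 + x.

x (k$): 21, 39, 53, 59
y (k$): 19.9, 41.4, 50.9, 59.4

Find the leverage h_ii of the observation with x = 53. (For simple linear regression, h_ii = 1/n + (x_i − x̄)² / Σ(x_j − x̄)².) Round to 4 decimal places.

x̄ = (21 + 39 + 53 + 59)/4 = 43
Σ(x − x̄)² = 484 + 16 + 100 + 256 = 856
h = 1/4 + (10)²/856 = 0.25 + 0.116822 = 0.3668

h = 0.3668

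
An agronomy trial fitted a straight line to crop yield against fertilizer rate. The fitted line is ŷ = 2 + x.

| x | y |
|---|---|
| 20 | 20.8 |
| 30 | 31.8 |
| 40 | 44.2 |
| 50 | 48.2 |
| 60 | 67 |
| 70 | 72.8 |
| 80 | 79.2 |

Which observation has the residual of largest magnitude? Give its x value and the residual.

x = 60, e = 5

x=20: ŷ = 2 + 20 = 22; e = 20.8 − 22 = -1.2
x=30: ŷ = 2 + 30 = 32; e = 31.8 − 32 = -0.2
x=40: ŷ = 2 + 40 = 42; e = 44.2 − 42 = 2.2
x=50: ŷ = 2 + 50 = 52; e = 48.2 − 52 = -3.8
x=60: ŷ = 2 + 60 = 62; e = 67 − 62 = 5
x=70: ŷ = 2 + 70 = 72; e = 72.8 − 72 = 0.8
x=80: ŷ = 2 + 80 = 82; e = 79.2 − 82 = -2.8
Largest |e| is 5 at x = 60, residual 5.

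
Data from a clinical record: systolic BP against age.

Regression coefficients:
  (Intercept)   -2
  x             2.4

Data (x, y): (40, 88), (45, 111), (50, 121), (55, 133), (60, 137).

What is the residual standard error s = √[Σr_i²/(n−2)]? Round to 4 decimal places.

s = 5.8878

x=40: ŷ = -2 + 2.4·40 = 94; r = 88 − 94 = -6
x=45: ŷ = -2 + 2.4·45 = 106; r = 111 − 106 = 5
x=50: ŷ = -2 + 2.4·50 = 118; r = 121 − 118 = 3
x=55: ŷ = -2 + 2.4·55 = 130; r = 133 − 130 = 3
x=60: ŷ = -2 + 2.4·60 = 142; r = 137 − 142 = -5
SSE = 36 + 25 + 9 + 9 + 25 = 104
s = √(104/3) = √34.6667 ≈ 5.8878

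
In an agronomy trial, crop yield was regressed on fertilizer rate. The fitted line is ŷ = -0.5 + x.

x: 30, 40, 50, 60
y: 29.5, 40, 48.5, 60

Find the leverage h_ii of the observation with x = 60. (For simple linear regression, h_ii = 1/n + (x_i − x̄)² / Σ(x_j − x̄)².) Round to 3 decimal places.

x̄ = (30 + 40 + 50 + 60)/4 = 45
Σ(x − x̄)² = 225 + 25 + 25 + 225 = 500
h = 1/4 + (15)²/500 = 0.25 + 0.45 = 0.700

h = 0.700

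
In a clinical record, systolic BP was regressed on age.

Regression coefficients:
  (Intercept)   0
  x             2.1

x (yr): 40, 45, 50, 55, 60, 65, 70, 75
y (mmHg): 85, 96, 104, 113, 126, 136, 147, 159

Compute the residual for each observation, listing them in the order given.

x=40: ŷ = 2.1·40 = 84; r = 85 − 84 = 1
x=45: ŷ = 2.1·45 = 94.5; r = 96 − 94.5 = 1.5
x=50: ŷ = 2.1·50 = 105; r = 104 − 105 = -1
x=55: ŷ = 2.1·55 = 115.5; r = 113 − 115.5 = -2.5
x=60: ŷ = 2.1·60 = 126; r = 126 − 126 = 0
x=65: ŷ = 2.1·65 = 136.5; r = 136 − 136.5 = -0.5
x=70: ŷ = 2.1·70 = 147; r = 147 − 147 = 0
x=75: ŷ = 2.1·75 = 157.5; r = 159 − 157.5 = 1.5

1, 1.5, -1, -2.5, 0, -0.5, 0, 1.5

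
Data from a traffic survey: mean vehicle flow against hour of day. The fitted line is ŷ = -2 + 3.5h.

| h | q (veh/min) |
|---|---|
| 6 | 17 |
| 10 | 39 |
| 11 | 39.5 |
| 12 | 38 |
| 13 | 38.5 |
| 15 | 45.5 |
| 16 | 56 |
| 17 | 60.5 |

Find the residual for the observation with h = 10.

ŷ = -2 + 3.5·10 = 33
r = 39 − 33 = 6

r = 6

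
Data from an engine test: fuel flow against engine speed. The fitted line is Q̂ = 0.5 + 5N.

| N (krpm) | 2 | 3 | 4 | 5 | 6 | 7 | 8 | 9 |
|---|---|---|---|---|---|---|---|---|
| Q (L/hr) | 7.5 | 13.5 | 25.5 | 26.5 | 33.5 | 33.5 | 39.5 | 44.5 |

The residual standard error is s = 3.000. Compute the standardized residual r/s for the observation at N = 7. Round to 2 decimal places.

-0.67

Q̂ = 0.5 + 5·7 = 35.5
r = 33.5 − 35.5 = -2
r/s = -2 / 3.000 = -0.67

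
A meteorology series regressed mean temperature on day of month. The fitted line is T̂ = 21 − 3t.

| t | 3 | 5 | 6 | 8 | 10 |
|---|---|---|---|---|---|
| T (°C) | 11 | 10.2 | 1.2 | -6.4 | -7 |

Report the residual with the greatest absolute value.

r = 4.2

t=3: T̂ = 21 − 3·3 = 12; r = 11 − 12 = -1
t=5: T̂ = 21 − 3·5 = 6; r = 10.2 − 6 = 4.2
t=6: T̂ = 21 − 3·6 = 3; r = 1.2 − 3 = -1.8
t=8: T̂ = 21 − 3·8 = -3; r = -6.4 − (-3) = -3.4
t=10: T̂ = 21 − 3·10 = -9; r = -7 − (-9) = 2
Largest |r| is 4.2 at t = 5, residual 4.2.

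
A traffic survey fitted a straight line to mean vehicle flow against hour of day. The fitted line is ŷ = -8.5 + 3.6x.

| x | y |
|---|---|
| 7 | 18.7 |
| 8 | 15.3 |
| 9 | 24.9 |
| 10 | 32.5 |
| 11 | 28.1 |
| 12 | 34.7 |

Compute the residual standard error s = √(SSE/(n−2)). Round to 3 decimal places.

s = 4.000

x=7: ŷ = -8.5 + 3.6·7 = 16.7; r = 18.7 − 16.7 = 2
x=8: ŷ = -8.5 + 3.6·8 = 20.3; r = 15.3 − 20.3 = -5
x=9: ŷ = -8.5 + 3.6·9 = 23.9; r = 24.9 − 23.9 = 1
x=10: ŷ = -8.5 + 3.6·10 = 27.5; r = 32.5 − 27.5 = 5
x=11: ŷ = -8.5 + 3.6·11 = 31.1; r = 28.1 − 31.1 = -3
x=12: ŷ = -8.5 + 3.6·12 = 34.7; r = 34.7 − 34.7 = 0
SSE = 4 + 25 + 1 + 25 + 9 + 0 = 64
s = √(64/4) = √16 ≈ 4.000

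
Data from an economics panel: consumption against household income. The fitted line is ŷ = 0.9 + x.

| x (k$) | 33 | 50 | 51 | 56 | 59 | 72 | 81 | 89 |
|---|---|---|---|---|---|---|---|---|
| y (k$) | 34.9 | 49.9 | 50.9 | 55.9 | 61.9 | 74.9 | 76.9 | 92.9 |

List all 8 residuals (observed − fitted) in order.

1, -1, -1, -1, 2, 2, -5, 3

x=33: ŷ = 0.9 + 33 = 33.9; e = 34.9 − 33.9 = 1
x=50: ŷ = 0.9 + 50 = 50.9; e = 49.9 − 50.9 = -1
x=51: ŷ = 0.9 + 51 = 51.9; e = 50.9 − 51.9 = -1
x=56: ŷ = 0.9 + 56 = 56.9; e = 55.9 − 56.9 = -1
x=59: ŷ = 0.9 + 59 = 59.9; e = 61.9 − 59.9 = 2
x=72: ŷ = 0.9 + 72 = 72.9; e = 74.9 − 72.9 = 2
x=81: ŷ = 0.9 + 81 = 81.9; e = 76.9 − 81.9 = -5
x=89: ŷ = 0.9 + 89 = 89.9; e = 92.9 − 89.9 = 3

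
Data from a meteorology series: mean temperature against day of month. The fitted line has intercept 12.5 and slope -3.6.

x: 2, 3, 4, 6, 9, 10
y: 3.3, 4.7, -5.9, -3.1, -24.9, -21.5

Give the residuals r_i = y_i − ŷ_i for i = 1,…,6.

x=2: ŷ = 12.5 − 3.6·2 = 5.3; r = 3.3 − 5.3 = -2
x=3: ŷ = 12.5 − 3.6·3 = 1.7; r = 4.7 − 1.7 = 3
x=4: ŷ = 12.5 − 3.6·4 = -1.9; r = -5.9 − (-1.9) = -4
x=6: ŷ = 12.5 − 3.6·6 = -9.1; r = -3.1 − (-9.1) = 6
x=9: ŷ = 12.5 − 3.6·9 = -19.9; r = -24.9 − (-19.9) = -5
x=10: ŷ = 12.5 − 3.6·10 = -23.5; r = -21.5 − (-23.5) = 2

-2, 3, -4, 6, -5, 2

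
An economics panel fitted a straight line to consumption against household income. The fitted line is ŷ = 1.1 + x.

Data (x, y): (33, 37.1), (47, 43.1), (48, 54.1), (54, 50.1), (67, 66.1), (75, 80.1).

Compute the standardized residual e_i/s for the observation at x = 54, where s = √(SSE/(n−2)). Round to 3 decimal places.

x=33: ŷ = 1.1 + 33 = 34.1; e = 37.1 − 34.1 = 3
x=47: ŷ = 1.1 + 47 = 48.1; e = 43.1 − 48.1 = -5
x=48: ŷ = 1.1 + 48 = 49.1; e = 54.1 − 49.1 = 5
x=54: ŷ = 1.1 + 54 = 55.1; e = 50.1 − 55.1 = -5
x=67: ŷ = 1.1 + 67 = 68.1; e = 66.1 − 68.1 = -2
x=75: ŷ = 1.1 + 75 = 76.1; e = 80.1 − 76.1 = 4
SSE = 9 + 25 + 25 + 25 + 4 + 16 = 104
s = √(104/4) = 5.09902
e/s = -5 / 5.09902 = -0.981

-0.981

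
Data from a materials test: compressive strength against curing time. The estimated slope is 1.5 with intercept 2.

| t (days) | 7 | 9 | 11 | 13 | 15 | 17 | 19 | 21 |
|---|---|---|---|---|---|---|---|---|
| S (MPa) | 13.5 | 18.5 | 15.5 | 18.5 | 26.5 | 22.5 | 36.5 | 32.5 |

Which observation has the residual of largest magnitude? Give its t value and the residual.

t = 19, e = 6

t=7: Ŝ = 2 + 1.5·7 = 12.5; e = 13.5 − 12.5 = 1
t=9: Ŝ = 2 + 1.5·9 = 15.5; e = 18.5 − 15.5 = 3
t=11: Ŝ = 2 + 1.5·11 = 18.5; e = 15.5 − 18.5 = -3
t=13: Ŝ = 2 + 1.5·13 = 21.5; e = 18.5 − 21.5 = -3
t=15: Ŝ = 2 + 1.5·15 = 24.5; e = 26.5 − 24.5 = 2
t=17: Ŝ = 2 + 1.5·17 = 27.5; e = 22.5 − 27.5 = -5
t=19: Ŝ = 2 + 1.5·19 = 30.5; e = 36.5 − 30.5 = 6
t=21: Ŝ = 2 + 1.5·21 = 33.5; e = 32.5 − 33.5 = -1
Largest |e| is 6 at t = 19, residual 6.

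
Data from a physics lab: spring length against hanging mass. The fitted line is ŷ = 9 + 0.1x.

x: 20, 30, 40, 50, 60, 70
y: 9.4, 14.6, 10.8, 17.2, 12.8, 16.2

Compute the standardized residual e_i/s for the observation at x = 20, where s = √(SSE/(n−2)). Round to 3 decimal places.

-0.591

x=20: ŷ = 9 + 0.1·20 = 11; e = 9.4 − 11 = -1.6
x=30: ŷ = 9 + 0.1·30 = 12; e = 14.6 − 12 = 2.6
x=40: ŷ = 9 + 0.1·40 = 13; e = 10.8 − 13 = -2.2
x=50: ŷ = 9 + 0.1·50 = 14; e = 17.2 − 14 = 3.2
x=60: ŷ = 9 + 0.1·60 = 15; e = 12.8 − 15 = -2.2
x=70: ŷ = 9 + 0.1·70 = 16; e = 16.2 − 16 = 0.2
SSE = 2.56 + 6.76 + 4.84 + 10.24 + 4.84 + 0.04 = 29.28
s = √(29.28/4) = 2.70555
e/s = -1.6 / 2.70555 = -0.591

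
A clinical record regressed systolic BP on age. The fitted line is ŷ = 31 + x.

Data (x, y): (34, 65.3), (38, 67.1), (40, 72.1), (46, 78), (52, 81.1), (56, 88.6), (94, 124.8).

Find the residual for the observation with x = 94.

e = -0.2

ŷ = 31 + 94 = 125
e = 124.8 − 125 = -0.2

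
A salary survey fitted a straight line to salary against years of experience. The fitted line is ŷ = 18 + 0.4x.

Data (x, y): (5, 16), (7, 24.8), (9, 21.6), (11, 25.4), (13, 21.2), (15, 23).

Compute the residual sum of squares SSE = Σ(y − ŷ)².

SSE = 46

x=5: ŷ = 18 + 0.4·5 = 20; r = 16 − 20 = -4
x=7: ŷ = 18 + 0.4·7 = 20.8; r = 24.8 − 20.8 = 4
x=9: ŷ = 18 + 0.4·9 = 21.6; r = 21.6 − 21.6 = 0
x=11: ŷ = 18 + 0.4·11 = 22.4; r = 25.4 − 22.4 = 3
x=13: ŷ = 18 + 0.4·13 = 23.2; r = 21.2 − 23.2 = -2
x=15: ŷ = 18 + 0.4·15 = 24; r = 23 − 24 = -1
SSE = 16 + 16 + 0 + 9 + 4 + 1 = 46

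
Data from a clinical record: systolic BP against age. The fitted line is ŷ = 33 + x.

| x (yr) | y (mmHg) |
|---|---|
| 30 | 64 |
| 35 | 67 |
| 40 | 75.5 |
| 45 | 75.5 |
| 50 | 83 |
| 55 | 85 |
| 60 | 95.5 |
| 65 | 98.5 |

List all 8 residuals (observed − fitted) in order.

1, -1, 2.5, -2.5, 0, -3, 2.5, 0.5

x=30: ŷ = 33 + 30 = 63; r = 64 − 63 = 1
x=35: ŷ = 33 + 35 = 68; r = 67 − 68 = -1
x=40: ŷ = 33 + 40 = 73; r = 75.5 − 73 = 2.5
x=45: ŷ = 33 + 45 = 78; r = 75.5 − 78 = -2.5
x=50: ŷ = 33 + 50 = 83; r = 83 − 83 = 0
x=55: ŷ = 33 + 55 = 88; r = 85 − 88 = -3
x=60: ŷ = 33 + 60 = 93; r = 95.5 − 93 = 2.5
x=65: ŷ = 33 + 65 = 98; r = 98.5 − 98 = 0.5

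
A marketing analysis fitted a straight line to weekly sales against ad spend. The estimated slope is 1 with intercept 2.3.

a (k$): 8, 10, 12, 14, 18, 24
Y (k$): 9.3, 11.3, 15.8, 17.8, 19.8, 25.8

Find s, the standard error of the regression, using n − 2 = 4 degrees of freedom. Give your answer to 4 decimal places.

a=8: Ŷ = 2.3 + 8 = 10.3; e = 9.3 − 10.3 = -1
a=10: Ŷ = 2.3 + 10 = 12.3; e = 11.3 − 12.3 = -1
a=12: Ŷ = 2.3 + 12 = 14.3; e = 15.8 − 14.3 = 1.5
a=14: Ŷ = 2.3 + 14 = 16.3; e = 17.8 − 16.3 = 1.5
a=18: Ŷ = 2.3 + 18 = 20.3; e = 19.8 − 20.3 = -0.5
a=24: Ŷ = 2.3 + 24 = 26.3; e = 25.8 − 26.3 = -0.5
SSE = 1 + 1 + 2.25 + 2.25 + 0.25 + 0.25 = 7
s = √(7/4) = √1.75 ≈ 1.3229

s = 1.3229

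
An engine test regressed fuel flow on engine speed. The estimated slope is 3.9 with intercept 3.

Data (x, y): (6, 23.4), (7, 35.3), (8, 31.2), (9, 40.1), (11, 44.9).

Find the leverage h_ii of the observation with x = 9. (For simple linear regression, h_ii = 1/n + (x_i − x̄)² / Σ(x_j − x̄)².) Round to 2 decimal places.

h = 0.24

x̄ = (6 + 7 + 8 + 9 + 11)/5 = 8.2
Σ(x − x̄)² = 4.84 + 1.44 + 0.04 + 0.64 + 7.84 = 14.8
h = 1/5 + (0.8)²/14.8 = 0.2 + 0.0432432 = 0.24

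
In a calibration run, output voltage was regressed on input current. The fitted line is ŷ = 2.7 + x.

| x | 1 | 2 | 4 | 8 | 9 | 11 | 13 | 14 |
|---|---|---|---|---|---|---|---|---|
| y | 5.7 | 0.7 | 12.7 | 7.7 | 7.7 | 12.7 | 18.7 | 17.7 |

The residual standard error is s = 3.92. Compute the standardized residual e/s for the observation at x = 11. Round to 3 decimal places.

ŷ = 2.7 + 11 = 13.7
e = 12.7 − 13.7 = -1
e/s = -1 / 3.92 = -0.255

-0.255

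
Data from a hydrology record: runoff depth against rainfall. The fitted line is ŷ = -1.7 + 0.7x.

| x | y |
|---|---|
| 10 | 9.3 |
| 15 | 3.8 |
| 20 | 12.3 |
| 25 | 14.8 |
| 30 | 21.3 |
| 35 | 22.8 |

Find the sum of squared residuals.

x=10: ŷ = -1.7 + 0.7·10 = 5.3; e = 9.3 − 5.3 = 4
x=15: ŷ = -1.7 + 0.7·15 = 8.8; e = 3.8 − 8.8 = -5
x=20: ŷ = -1.7 + 0.7·20 = 12.3; e = 12.3 − 12.3 = 0
x=25: ŷ = -1.7 + 0.7·25 = 15.8; e = 14.8 − 15.8 = -1
x=30: ŷ = -1.7 + 0.7·30 = 19.3; e = 21.3 − 19.3 = 2
x=35: ŷ = -1.7 + 0.7·35 = 22.8; e = 22.8 − 22.8 = 0
SSE = 16 + 25 + 0 + 1 + 4 + 0 = 46

SSE = 46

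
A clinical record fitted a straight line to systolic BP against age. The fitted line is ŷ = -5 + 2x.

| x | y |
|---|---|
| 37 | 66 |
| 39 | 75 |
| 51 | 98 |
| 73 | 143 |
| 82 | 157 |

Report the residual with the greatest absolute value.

r = -3

x=37: ŷ = -5 + 2·37 = 69; r = 66 − 69 = -3
x=39: ŷ = -5 + 2·39 = 73; r = 75 − 73 = 2
x=51: ŷ = -5 + 2·51 = 97; r = 98 − 97 = 1
x=73: ŷ = -5 + 2·73 = 141; r = 143 − 141 = 2
x=82: ŷ = -5 + 2·82 = 159; r = 157 − 159 = -2
Largest |r| is 3 at x = 37, residual -3.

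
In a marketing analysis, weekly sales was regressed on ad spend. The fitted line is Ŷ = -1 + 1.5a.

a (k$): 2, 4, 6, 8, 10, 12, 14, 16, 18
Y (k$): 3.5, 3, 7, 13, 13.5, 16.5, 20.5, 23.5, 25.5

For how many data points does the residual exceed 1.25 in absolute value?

a=2: Ŷ = -1 + 1.5·2 = 2; e = 3.5 − 2 = 1.5
a=4: Ŷ = -1 + 1.5·4 = 5; e = 3 − 5 = -2
a=6: Ŷ = -1 + 1.5·6 = 8; e = 7 − 8 = -1
a=8: Ŷ = -1 + 1.5·8 = 11; e = 13 − 11 = 2
a=10: Ŷ = -1 + 1.5·10 = 14; e = 13.5 − 14 = -0.5
a=12: Ŷ = -1 + 1.5·12 = 17; e = 16.5 − 17 = -0.5
a=14: Ŷ = -1 + 1.5·14 = 20; e = 20.5 − 20 = 0.5
a=16: Ŷ = -1 + 1.5·16 = 23; e = 23.5 − 23 = 0.5
a=18: Ŷ = -1 + 1.5·18 = 26; e = 25.5 − 26 = -0.5
|e| > 1.25: a=2 (|e|=1.5), a=4 (|e|=2), a=8 (|e|=2) → 3

3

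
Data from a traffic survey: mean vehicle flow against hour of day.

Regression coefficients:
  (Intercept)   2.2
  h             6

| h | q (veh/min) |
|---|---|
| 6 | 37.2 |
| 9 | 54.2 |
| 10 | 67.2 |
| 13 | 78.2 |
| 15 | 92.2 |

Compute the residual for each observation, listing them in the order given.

h=6: q̂ = 2.2 + 6·6 = 38.2; r = 37.2 − 38.2 = -1
h=9: q̂ = 2.2 + 6·9 = 56.2; r = 54.2 − 56.2 = -2
h=10: q̂ = 2.2 + 6·10 = 62.2; r = 67.2 − 62.2 = 5
h=13: q̂ = 2.2 + 6·13 = 80.2; r = 78.2 − 80.2 = -2
h=15: q̂ = 2.2 + 6·15 = 92.2; r = 92.2 − 92.2 = 0

-1, -2, 5, -2, 0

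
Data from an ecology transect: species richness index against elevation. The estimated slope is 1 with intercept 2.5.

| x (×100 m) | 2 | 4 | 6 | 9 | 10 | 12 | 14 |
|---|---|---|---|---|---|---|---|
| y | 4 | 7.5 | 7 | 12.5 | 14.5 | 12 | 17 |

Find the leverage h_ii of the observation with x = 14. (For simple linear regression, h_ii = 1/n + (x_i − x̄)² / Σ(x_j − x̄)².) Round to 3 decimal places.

x̄ = (2 + 4 + 6 + 9 + 10 + 12 + 14)/7 = 8.14286
Σ(x − x̄)² = 37.7347 + 17.1633 + 4.59184 + 0.734694 + 3.44898 + 14.8776 + 34.3061 = 112.857
h = 1/7 + (5.85714)²/112.857 = 0.142857 + 0.303978 = 0.447

h = 0.447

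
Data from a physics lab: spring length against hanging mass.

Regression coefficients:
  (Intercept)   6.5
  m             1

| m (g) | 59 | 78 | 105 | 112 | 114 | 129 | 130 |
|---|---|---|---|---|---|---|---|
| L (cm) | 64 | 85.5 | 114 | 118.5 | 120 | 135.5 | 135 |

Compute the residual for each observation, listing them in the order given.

m=59: ŷ = 6.5 + 59 = 65.5; r = 64 − 65.5 = -1.5
m=78: ŷ = 6.5 + 78 = 84.5; r = 85.5 − 84.5 = 1
m=105: ŷ = 6.5 + 105 = 111.5; r = 114 − 111.5 = 2.5
m=112: ŷ = 6.5 + 112 = 118.5; r = 118.5 − 118.5 = 0
m=114: ŷ = 6.5 + 114 = 120.5; r = 120 − 120.5 = -0.5
m=129: ŷ = 6.5 + 129 = 135.5; r = 135.5 − 135.5 = 0
m=130: ŷ = 6.5 + 130 = 136.5; r = 135 − 136.5 = -1.5

-1.5, 1, 2.5, 0, -0.5, 0, -1.5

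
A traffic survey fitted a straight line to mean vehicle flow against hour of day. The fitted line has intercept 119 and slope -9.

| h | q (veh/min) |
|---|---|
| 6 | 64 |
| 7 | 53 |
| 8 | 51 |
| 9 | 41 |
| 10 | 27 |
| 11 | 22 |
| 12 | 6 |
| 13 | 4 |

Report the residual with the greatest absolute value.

h=6: q̂ = 119 − 9·6 = 65; r = 64 − 65 = -1
h=7: q̂ = 119 − 9·7 = 56; r = 53 − 56 = -3
h=8: q̂ = 119 − 9·8 = 47; r = 51 − 47 = 4
h=9: q̂ = 119 − 9·9 = 38; r = 41 − 38 = 3
h=10: q̂ = 119 − 9·10 = 29; r = 27 − 29 = -2
h=11: q̂ = 119 − 9·11 = 20; r = 22 − 20 = 2
h=12: q̂ = 119 − 9·12 = 11; r = 6 − 11 = -5
h=13: q̂ = 119 − 9·13 = 2; r = 4 − 2 = 2
Largest |r| is 5 at h = 12, residual -5.

r = -5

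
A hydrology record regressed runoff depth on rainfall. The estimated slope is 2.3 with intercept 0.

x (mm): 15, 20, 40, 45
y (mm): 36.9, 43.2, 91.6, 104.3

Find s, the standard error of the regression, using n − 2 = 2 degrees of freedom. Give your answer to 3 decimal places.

s = 2.683

x=15: ŷ = 2.3·15 = 34.5; e = 36.9 − 34.5 = 2.4
x=20: ŷ = 2.3·20 = 46; e = 43.2 − 46 = -2.8
x=40: ŷ = 2.3·40 = 92; e = 91.6 − 92 = -0.4
x=45: ŷ = 2.3·45 = 103.5; e = 104.3 − 103.5 = 0.8
SSE = 5.76 + 7.84 + 0.16 + 0.64 = 14.4
s = √(14.4/2) = √7.2 ≈ 2.683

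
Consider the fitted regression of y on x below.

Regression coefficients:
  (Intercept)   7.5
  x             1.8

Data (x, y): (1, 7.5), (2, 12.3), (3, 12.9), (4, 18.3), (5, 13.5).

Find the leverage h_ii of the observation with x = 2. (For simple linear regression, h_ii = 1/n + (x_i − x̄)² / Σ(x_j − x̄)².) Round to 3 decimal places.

x̄ = (1 + 2 + 3 + 4 + 5)/5 = 3
Σ(x − x̄)² = 4 + 1 + 0 + 1 + 4 = 10
h = 1/5 + (-1)²/10 = 0.2 + 0.1 = 0.300

h = 0.300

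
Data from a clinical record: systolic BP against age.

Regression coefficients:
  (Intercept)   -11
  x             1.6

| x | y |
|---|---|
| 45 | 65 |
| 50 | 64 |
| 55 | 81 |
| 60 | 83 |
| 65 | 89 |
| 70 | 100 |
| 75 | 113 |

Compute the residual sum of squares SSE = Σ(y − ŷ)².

SSE = 94

x=45: ŷ = -11 + 1.6·45 = 61; r = 65 − 61 = 4
x=50: ŷ = -11 + 1.6·50 = 69; r = 64 − 69 = -5
x=55: ŷ = -11 + 1.6·55 = 77; r = 81 − 77 = 4
x=60: ŷ = -11 + 1.6·60 = 85; r = 83 − 85 = -2
x=65: ŷ = -11 + 1.6·65 = 93; r = 89 − 93 = -4
x=70: ŷ = -11 + 1.6·70 = 101; r = 100 − 101 = -1
x=75: ŷ = -11 + 1.6·75 = 109; r = 113 − 109 = 4
SSE = 16 + 25 + 16 + 4 + 16 + 1 + 16 = 94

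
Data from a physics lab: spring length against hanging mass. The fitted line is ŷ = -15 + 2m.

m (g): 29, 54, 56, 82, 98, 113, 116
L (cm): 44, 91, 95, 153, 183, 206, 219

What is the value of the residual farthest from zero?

m=29: ŷ = -15 + 2·29 = 43; r = 44 − 43 = 1
m=54: ŷ = -15 + 2·54 = 93; r = 91 − 93 = -2
m=56: ŷ = -15 + 2·56 = 97; r = 95 − 97 = -2
m=82: ŷ = -15 + 2·82 = 149; r = 153 − 149 = 4
m=98: ŷ = -15 + 2·98 = 181; r = 183 − 181 = 2
m=113: ŷ = -15 + 2·113 = 211; r = 206 − 211 = -5
m=116: ŷ = -15 + 2·116 = 217; r = 219 − 217 = 2
Largest |r| is 5 at m = 113, residual -5.

r = -5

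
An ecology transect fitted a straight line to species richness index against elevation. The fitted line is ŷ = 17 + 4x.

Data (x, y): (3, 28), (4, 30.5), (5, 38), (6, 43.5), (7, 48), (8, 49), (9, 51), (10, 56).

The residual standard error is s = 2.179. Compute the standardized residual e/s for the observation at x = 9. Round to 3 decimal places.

-0.918

ŷ = 17 + 4·9 = 53
e = 51 − 53 = -2
e/s = -2 / 2.179 = -0.918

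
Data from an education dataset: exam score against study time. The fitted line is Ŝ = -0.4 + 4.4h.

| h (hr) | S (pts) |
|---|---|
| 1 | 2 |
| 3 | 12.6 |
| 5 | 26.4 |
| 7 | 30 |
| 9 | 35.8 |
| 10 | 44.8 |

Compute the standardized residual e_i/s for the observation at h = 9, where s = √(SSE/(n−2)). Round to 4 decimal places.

-1.0720

h=1: Ŝ = -0.4 + 4.4·1 = 4; e = 2 − 4 = -2
h=3: Ŝ = -0.4 + 4.4·3 = 12.8; e = 12.6 − 12.8 = -0.2
h=5: Ŝ = -0.4 + 4.4·5 = 21.6; e = 26.4 − 21.6 = 4.8
h=7: Ŝ = -0.4 + 4.4·7 = 30.4; e = 30 − 30.4 = -0.4
h=9: Ŝ = -0.4 + 4.4·9 = 39.2; e = 35.8 − 39.2 = -3.4
h=10: Ŝ = -0.4 + 4.4·10 = 43.6; e = 44.8 − 43.6 = 1.2
SSE = 4 + 0.04 + 23.04 + 0.16 + 11.56 + 1.44 = 40.24
s = √(40.24/4) = 3.17175
e/s = -3.4 / 3.17175 = -1.0720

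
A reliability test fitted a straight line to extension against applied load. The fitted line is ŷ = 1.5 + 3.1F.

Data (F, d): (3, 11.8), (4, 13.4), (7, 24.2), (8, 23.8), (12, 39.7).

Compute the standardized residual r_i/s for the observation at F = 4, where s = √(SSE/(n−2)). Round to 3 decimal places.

F=3: ŷ = 1.5 + 3.1·3 = 10.8; r = 11.8 − 10.8 = 1
F=4: ŷ = 1.5 + 3.1·4 = 13.9; r = 13.4 − 13.9 = -0.5
F=7: ŷ = 1.5 + 3.1·7 = 23.2; r = 24.2 − 23.2 = 1
F=8: ŷ = 1.5 + 3.1·8 = 26.3; r = 23.8 − 26.3 = -2.5
F=12: ŷ = 1.5 + 3.1·12 = 38.7; r = 39.7 − 38.7 = 1
SSE = 1 + 0.25 + 1 + 6.25 + 1 = 9.5
s = √(9.5/3) = 1.77951
r/s = -0.5 / 1.77951 = -0.281

-0.281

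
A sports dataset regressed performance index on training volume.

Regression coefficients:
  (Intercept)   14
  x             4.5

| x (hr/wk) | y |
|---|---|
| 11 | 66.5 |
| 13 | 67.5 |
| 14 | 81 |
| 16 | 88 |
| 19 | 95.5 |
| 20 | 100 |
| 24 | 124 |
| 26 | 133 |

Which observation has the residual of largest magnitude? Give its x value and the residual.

x=11: ŷ = 14 + 4.5·11 = 63.5; e = 66.5 − 63.5 = 3
x=13: ŷ = 14 + 4.5·13 = 72.5; e = 67.5 − 72.5 = -5
x=14: ŷ = 14 + 4.5·14 = 77; e = 81 − 77 = 4
x=16: ŷ = 14 + 4.5·16 = 86; e = 88 − 86 = 2
x=19: ŷ = 14 + 4.5·19 = 99.5; e = 95.5 − 99.5 = -4
x=20: ŷ = 14 + 4.5·20 = 104; e = 100 − 104 = -4
x=24: ŷ = 14 + 4.5·24 = 122; e = 124 − 122 = 2
x=26: ŷ = 14 + 4.5·26 = 131; e = 133 − 131 = 2
Largest |e| is 5 at x = 13, residual -5.

x = 13, e = -5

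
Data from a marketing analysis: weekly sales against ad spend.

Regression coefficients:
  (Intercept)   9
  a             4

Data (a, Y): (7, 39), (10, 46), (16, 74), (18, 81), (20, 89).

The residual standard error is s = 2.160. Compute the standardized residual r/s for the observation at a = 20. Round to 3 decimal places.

0.000

ŷ = 9 + 4·20 = 89
r = 89 − 89 = 0
r/s = 0 / 2.160 = 0.000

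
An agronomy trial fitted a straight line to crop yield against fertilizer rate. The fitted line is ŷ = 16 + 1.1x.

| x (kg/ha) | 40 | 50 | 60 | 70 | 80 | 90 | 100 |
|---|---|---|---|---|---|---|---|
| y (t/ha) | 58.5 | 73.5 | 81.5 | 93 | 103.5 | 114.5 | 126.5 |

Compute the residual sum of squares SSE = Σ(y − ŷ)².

x=40: ŷ = 16 + 1.1·40 = 60; e = 58.5 − 60 = -1.5
x=50: ŷ = 16 + 1.1·50 = 71; e = 73.5 − 71 = 2.5
x=60: ŷ = 16 + 1.1·60 = 82; e = 81.5 − 82 = -0.5
x=70: ŷ = 16 + 1.1·70 = 93; e = 93 − 93 = 0
x=80: ŷ = 16 + 1.1·80 = 104; e = 103.5 − 104 = -0.5
x=90: ŷ = 16 + 1.1·90 = 115; e = 114.5 − 115 = -0.5
x=100: ŷ = 16 + 1.1·100 = 126; e = 126.5 − 126 = 0.5
SSE = 2.25 + 6.25 + 0.25 + 0 + 0.25 + 0.25 + 0.25 = 9.5

SSE = 9.5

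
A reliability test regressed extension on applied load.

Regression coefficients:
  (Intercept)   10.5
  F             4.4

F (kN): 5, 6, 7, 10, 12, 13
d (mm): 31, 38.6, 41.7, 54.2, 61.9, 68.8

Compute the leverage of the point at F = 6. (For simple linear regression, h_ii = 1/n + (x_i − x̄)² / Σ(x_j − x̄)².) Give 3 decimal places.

F̄ = (5 + 6 + 7 + 10 + 12 + 13)/6 = 8.83333
Σ(F − F̄)² = 14.6944 + 8.02778 + 3.36111 + 1.36111 + 10.0278 + 17.3611 = 54.8333
h = 1/6 + (-2.83333)²/54.8333 = 0.166667 + 0.146403 = 0.313

h = 0.313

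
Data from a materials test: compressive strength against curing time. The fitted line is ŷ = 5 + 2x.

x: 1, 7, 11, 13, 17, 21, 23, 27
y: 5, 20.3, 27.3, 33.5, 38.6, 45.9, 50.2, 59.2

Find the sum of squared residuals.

SSE = 14.08

x=1: ŷ = 5 + 2·1 = 7; e = 5 − 7 = -2
x=7: ŷ = 5 + 2·7 = 19; e = 20.3 − 19 = 1.3
x=11: ŷ = 5 + 2·11 = 27; e = 27.3 − 27 = 0.3
x=13: ŷ = 5 + 2·13 = 31; e = 33.5 − 31 = 2.5
x=17: ŷ = 5 + 2·17 = 39; e = 38.6 − 39 = -0.4
x=21: ŷ = 5 + 2·21 = 47; e = 45.9 − 47 = -1.1
x=23: ŷ = 5 + 2·23 = 51; e = 50.2 − 51 = -0.8
x=27: ŷ = 5 + 2·27 = 59; e = 59.2 − 59 = 0.2
SSE = 4 + 1.69 + 0.09 + 6.25 + 0.16 + 1.21 + 0.64 + 0.04 = 14.08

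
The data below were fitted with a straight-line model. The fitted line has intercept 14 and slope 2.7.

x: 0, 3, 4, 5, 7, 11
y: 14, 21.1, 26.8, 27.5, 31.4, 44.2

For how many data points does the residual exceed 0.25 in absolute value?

x=0: ŷ = 14 + 2.7·0 = 14; r = 14 − 14 = 0
x=3: ŷ = 14 + 2.7·3 = 22.1; r = 21.1 − 22.1 = -1
x=4: ŷ = 14 + 2.7·4 = 24.8; r = 26.8 − 24.8 = 2
x=5: ŷ = 14 + 2.7·5 = 27.5; r = 27.5 − 27.5 = 0
x=7: ŷ = 14 + 2.7·7 = 32.9; r = 31.4 − 32.9 = -1.5
x=11: ŷ = 14 + 2.7·11 = 43.7; r = 44.2 − 43.7 = 0.5
|r| > 0.25: x=3 (|r|=1), x=4 (|r|=2), x=7 (|r|=1.5), x=11 (|r|=0.5) → 4

4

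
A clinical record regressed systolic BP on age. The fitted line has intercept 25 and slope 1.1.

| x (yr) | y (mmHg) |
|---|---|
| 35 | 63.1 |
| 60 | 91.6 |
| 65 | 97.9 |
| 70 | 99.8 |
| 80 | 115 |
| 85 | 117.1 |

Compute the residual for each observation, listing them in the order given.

-0.4, 0.6, 1.4, -2.2, 2, -1.4

x=35: ŷ = 25 + 1.1·35 = 63.5; r = 63.1 − 63.5 = -0.4
x=60: ŷ = 25 + 1.1·60 = 91; r = 91.6 − 91 = 0.6
x=65: ŷ = 25 + 1.1·65 = 96.5; r = 97.9 − 96.5 = 1.4
x=70: ŷ = 25 + 1.1·70 = 102; r = 99.8 − 102 = -2.2
x=80: ŷ = 25 + 1.1·80 = 113; r = 115 − 113 = 2
x=85: ŷ = 25 + 1.1·85 = 118.5; r = 117.1 − 118.5 = -1.4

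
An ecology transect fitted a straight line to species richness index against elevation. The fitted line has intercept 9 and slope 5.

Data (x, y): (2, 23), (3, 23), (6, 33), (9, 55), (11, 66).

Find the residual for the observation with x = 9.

ŷ = 9 + 5·9 = 54
r = 55 − 54 = 1

r = 1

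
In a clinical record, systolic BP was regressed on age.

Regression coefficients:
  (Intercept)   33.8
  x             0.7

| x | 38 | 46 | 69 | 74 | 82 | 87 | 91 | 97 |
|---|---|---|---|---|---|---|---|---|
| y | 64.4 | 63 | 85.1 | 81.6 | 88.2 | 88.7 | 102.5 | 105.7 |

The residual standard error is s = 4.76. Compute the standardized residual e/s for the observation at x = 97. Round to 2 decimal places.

0.84

ŷ = 33.8 + 0.7·97 = 101.7
e = 105.7 − 101.7 = 4
e/s = 4 / 4.76 = 0.84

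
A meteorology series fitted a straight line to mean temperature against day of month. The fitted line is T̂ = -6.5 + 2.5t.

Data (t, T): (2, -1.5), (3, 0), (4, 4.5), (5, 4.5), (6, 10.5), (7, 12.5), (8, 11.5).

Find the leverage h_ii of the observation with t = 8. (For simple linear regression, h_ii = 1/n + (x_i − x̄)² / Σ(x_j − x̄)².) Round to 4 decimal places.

h = 0.4643

t̄ = (2 + 3 + 4 + 5 + 6 + 7 + 8)/7 = 5
Σ(t − t̄)² = 9 + 4 + 1 + 0 + 1 + 4 + 9 = 28
h = 1/7 + (3)²/28 = 0.142857 + 0.321429 = 0.4643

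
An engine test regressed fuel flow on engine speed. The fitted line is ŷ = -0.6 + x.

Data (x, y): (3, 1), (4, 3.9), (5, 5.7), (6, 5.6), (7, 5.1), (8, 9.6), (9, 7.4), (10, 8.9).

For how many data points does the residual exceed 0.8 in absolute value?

5

x=3: ŷ = -0.6 + 3 = 2.4; r = 1 − 2.4 = -1.4
x=4: ŷ = -0.6 + 4 = 3.4; r = 3.9 − 3.4 = 0.5
x=5: ŷ = -0.6 + 5 = 4.4; r = 5.7 − 4.4 = 1.3
x=6: ŷ = -0.6 + 6 = 5.4; r = 5.6 − 5.4 = 0.2
x=7: ŷ = -0.6 + 7 = 6.4; r = 5.1 − 6.4 = -1.3
x=8: ŷ = -0.6 + 8 = 7.4; r = 9.6 − 7.4 = 2.2
x=9: ŷ = -0.6 + 9 = 8.4; r = 7.4 − 8.4 = -1
x=10: ŷ = -0.6 + 10 = 9.4; r = 8.9 − 9.4 = -0.5
|r| > 0.8: x=3 (|r|=1.4), x=5 (|r|=1.3), x=7 (|r|=1.3), x=8 (|r|=2.2), x=9 (|r|=1) → 5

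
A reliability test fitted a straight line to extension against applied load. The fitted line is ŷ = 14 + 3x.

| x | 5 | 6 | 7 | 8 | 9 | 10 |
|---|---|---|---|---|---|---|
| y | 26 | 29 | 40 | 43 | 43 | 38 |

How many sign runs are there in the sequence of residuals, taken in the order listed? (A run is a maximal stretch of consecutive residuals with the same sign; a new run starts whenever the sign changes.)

3 runs

x=5: ŷ = 14 + 3·5 = 29; e = 26 − 29 = -3
x=6: ŷ = 14 + 3·6 = 32; e = 29 − 32 = -3
x=7: ŷ = 14 + 3·7 = 35; e = 40 − 35 = 5
x=8: ŷ = 14 + 3·8 = 38; e = 43 − 38 = 5
x=9: ŷ = 14 + 3·9 = 41; e = 43 − 41 = 2
x=10: ŷ = 14 + 3·10 = 44; e = 38 − 44 = -6
Signs: − − + + + −
Runs: −×2, +×3, −×1 → 3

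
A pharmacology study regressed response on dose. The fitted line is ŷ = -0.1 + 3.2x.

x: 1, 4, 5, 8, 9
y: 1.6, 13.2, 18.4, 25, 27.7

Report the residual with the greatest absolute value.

r = 2.5

x=1: ŷ = -0.1 + 3.2·1 = 3.1; r = 1.6 − 3.1 = -1.5
x=4: ŷ = -0.1 + 3.2·4 = 12.7; r = 13.2 − 12.7 = 0.5
x=5: ŷ = -0.1 + 3.2·5 = 15.9; r = 18.4 − 15.9 = 2.5
x=8: ŷ = -0.1 + 3.2·8 = 25.5; r = 25 − 25.5 = -0.5
x=9: ŷ = -0.1 + 3.2·9 = 28.7; r = 27.7 − 28.7 = -1
Largest |r| is 2.5 at x = 5, residual 2.5.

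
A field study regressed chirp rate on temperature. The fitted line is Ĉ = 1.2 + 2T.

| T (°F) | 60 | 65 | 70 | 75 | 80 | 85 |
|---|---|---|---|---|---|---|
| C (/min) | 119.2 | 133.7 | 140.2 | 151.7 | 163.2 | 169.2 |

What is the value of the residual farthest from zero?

e = 2.5

T=60: Ĉ = 1.2 + 2·60 = 121.2; e = 119.2 − 121.2 = -2
T=65: Ĉ = 1.2 + 2·65 = 131.2; e = 133.7 − 131.2 = 2.5
T=70: Ĉ = 1.2 + 2·70 = 141.2; e = 140.2 − 141.2 = -1
T=75: Ĉ = 1.2 + 2·75 = 151.2; e = 151.7 − 151.2 = 0.5
T=80: Ĉ = 1.2 + 2·80 = 161.2; e = 163.2 − 161.2 = 2
T=85: Ĉ = 1.2 + 2·85 = 171.2; e = 169.2 − 171.2 = -2
Largest |e| is 2.5 at T = 65, residual 2.5.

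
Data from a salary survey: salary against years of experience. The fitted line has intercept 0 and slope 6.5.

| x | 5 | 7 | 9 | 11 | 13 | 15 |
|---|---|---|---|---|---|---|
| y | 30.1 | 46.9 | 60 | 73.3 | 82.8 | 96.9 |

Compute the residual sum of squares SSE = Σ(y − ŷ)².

SSE = 16.46

x=5: ŷ = 6.5·5 = 32.5; r = 30.1 − 32.5 = -2.4
x=7: ŷ = 6.5·7 = 45.5; r = 46.9 − 45.5 = 1.4
x=9: ŷ = 6.5·9 = 58.5; r = 60 − 58.5 = 1.5
x=11: ŷ = 6.5·11 = 71.5; r = 73.3 − 71.5 = 1.8
x=13: ŷ = 6.5·13 = 84.5; r = 82.8 − 84.5 = -1.7
x=15: ŷ = 6.5·15 = 97.5; r = 96.9 − 97.5 = -0.6
SSE = 5.76 + 1.96 + 2.25 + 3.24 + 2.89 + 0.36 = 16.46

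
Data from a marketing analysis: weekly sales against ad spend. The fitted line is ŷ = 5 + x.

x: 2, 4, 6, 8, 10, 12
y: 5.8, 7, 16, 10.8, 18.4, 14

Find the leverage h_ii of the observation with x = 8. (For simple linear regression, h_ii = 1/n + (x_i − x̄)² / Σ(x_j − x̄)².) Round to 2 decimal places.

x̄ = (2 + 4 + 6 + 8 + 10 + 12)/6 = 7
Σ(x − x̄)² = 25 + 9 + 1 + 1 + 9 + 25 = 70
h = 1/6 + (1)²/70 = 0.166667 + 0.0142857 = 0.18

h = 0.18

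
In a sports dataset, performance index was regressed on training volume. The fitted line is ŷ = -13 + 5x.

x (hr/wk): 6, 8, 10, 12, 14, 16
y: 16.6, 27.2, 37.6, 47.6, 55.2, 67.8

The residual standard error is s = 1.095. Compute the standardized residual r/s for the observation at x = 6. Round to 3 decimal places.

-0.365

ŷ = -13 + 5·6 = 17
r = 16.6 − 17 = -0.4
r/s = -0.4 / 1.095 = -0.365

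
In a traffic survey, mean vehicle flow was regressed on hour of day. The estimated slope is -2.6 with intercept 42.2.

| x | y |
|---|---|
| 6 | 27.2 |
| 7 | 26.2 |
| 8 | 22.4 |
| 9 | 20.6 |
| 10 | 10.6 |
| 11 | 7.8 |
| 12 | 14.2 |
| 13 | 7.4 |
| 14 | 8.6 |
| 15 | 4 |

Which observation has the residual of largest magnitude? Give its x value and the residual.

x=6: ŷ = 42.2 − 2.6·6 = 26.6; e = 27.2 − 26.6 = 0.6
x=7: ŷ = 42.2 − 2.6·7 = 24; e = 26.2 − 24 = 2.2
x=8: ŷ = 42.2 − 2.6·8 = 21.4; e = 22.4 − 21.4 = 1
x=9: ŷ = 42.2 − 2.6·9 = 18.8; e = 20.6 − 18.8 = 1.8
x=10: ŷ = 42.2 − 2.6·10 = 16.2; e = 10.6 − 16.2 = -5.6
x=11: ŷ = 42.2 − 2.6·11 = 13.6; e = 7.8 − 13.6 = -5.8
x=12: ŷ = 42.2 − 2.6·12 = 11; e = 14.2 − 11 = 3.2
x=13: ŷ = 42.2 − 2.6·13 = 8.4; e = 7.4 − 8.4 = -1
x=14: ŷ = 42.2 − 2.6·14 = 5.8; e = 8.6 − 5.8 = 2.8
x=15: ŷ = 42.2 − 2.6·15 = 3.2; e = 4 − 3.2 = 0.8
Largest |e| is 5.8 at x = 11, residual -5.8.

x = 11, e = -5.8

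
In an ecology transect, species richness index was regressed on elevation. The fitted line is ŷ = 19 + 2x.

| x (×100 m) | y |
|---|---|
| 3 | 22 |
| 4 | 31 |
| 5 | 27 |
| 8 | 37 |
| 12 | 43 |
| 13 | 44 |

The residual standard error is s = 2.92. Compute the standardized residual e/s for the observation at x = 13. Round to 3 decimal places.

-0.342

ŷ = 19 + 2·13 = 45
e = 44 − 45 = -1
e/s = -1 / 2.92 = -0.342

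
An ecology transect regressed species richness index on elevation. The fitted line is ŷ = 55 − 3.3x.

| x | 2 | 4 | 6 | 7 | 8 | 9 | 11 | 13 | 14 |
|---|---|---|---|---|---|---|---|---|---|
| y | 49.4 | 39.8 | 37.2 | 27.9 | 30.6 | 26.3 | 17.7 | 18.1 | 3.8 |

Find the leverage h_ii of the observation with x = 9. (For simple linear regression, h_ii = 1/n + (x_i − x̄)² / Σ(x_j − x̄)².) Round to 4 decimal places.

h = 0.1159

x̄ = (2 + 4 + 6 + 7 + 8 + 9 + 11 + 13 + 14)/9 = 8.22222
Σ(x − x̄)² = 38.716 + 17.8272 + 4.93827 + 1.49383 + 0.0493827 + 0.604938 + 7.71605 + 22.8272 + 33.3827 = 127.556
h = 1/9 + (0.777778)²/127.556 = 0.111111 + 0.00474255 = 0.1159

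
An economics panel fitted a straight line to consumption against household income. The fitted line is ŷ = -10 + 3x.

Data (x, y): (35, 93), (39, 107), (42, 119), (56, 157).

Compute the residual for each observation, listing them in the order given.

x=35: ŷ = -10 + 3·35 = 95; r = 93 − 95 = -2
x=39: ŷ = -10 + 3·39 = 107; r = 107 − 107 = 0
x=42: ŷ = -10 + 3·42 = 116; r = 119 − 116 = 3
x=56: ŷ = -10 + 3·56 = 158; r = 157 − 158 = -1

-2, 0, 3, -1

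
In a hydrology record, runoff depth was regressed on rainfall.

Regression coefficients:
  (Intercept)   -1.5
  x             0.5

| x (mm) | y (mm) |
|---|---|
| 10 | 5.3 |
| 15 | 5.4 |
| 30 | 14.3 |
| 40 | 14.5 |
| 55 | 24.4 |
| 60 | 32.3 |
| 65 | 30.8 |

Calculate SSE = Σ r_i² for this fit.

x=10: ŷ = -1.5 + 0.5·10 = 3.5; r = 5.3 − 3.5 = 1.8
x=15: ŷ = -1.5 + 0.5·15 = 6; r = 5.4 − 6 = -0.6
x=30: ŷ = -1.5 + 0.5·30 = 13.5; r = 14.3 − 13.5 = 0.8
x=40: ŷ = -1.5 + 0.5·40 = 18.5; r = 14.5 − 18.5 = -4
x=55: ŷ = -1.5 + 0.5·55 = 26; r = 24.4 − 26 = -1.6
x=60: ŷ = -1.5 + 0.5·60 = 28.5; r = 32.3 − 28.5 = 3.8
x=65: ŷ = -1.5 + 0.5·65 = 31; r = 30.8 − 31 = -0.2
SSE = 3.24 + 0.36 + 0.64 + 16 + 2.56 + 14.44 + 0.04 = 37.28

SSE = 37.28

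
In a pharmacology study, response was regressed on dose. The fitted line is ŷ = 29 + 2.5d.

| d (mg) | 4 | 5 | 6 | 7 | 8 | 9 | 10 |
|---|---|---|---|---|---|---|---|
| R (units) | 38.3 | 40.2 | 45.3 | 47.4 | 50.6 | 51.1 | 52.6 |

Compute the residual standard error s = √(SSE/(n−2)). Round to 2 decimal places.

s = 1.37

d=4: ŷ = 29 + 2.5·4 = 39; e = 38.3 − 39 = -0.7
d=5: ŷ = 29 + 2.5·5 = 41.5; e = 40.2 − 41.5 = -1.3
d=6: ŷ = 29 + 2.5·6 = 44; e = 45.3 − 44 = 1.3
d=7: ŷ = 29 + 2.5·7 = 46.5; e = 47.4 − 46.5 = 0.9
d=8: ŷ = 29 + 2.5·8 = 49; e = 50.6 − 49 = 1.6
d=9: ŷ = 29 + 2.5·9 = 51.5; e = 51.1 − 51.5 = -0.4
d=10: ŷ = 29 + 2.5·10 = 54; e = 52.6 − 54 = -1.4
SSE = 0.49 + 1.69 + 1.69 + 0.81 + 2.56 + 0.16 + 1.96 = 9.36
s = √(9.36/5) = √1.872 ≈ 1.37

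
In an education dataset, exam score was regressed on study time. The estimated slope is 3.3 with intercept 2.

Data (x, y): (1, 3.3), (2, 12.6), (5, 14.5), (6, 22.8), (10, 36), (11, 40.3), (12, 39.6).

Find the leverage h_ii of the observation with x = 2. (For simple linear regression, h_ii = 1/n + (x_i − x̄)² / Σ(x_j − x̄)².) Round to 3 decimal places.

x̄ = (1 + 2 + 5 + 6 + 10 + 11 + 12)/7 = 6.71429
Σ(x − x̄)² = 32.6531 + 22.2245 + 2.93878 + 0.510204 + 10.7959 + 18.3673 + 27.9388 = 115.429
h = 1/7 + (-4.71429)²/115.429 = 0.142857 + 0.192539 = 0.335

h = 0.335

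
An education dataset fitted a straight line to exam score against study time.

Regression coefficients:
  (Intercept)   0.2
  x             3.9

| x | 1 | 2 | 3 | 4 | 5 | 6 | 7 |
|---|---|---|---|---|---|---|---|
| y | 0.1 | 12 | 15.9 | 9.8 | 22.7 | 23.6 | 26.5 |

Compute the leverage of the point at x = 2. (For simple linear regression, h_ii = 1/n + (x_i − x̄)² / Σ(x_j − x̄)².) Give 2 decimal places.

x̄ = (1 + 2 + 3 + 4 + 5 + 6 + 7)/7 = 4
Σ(x − x̄)² = 9 + 4 + 1 + 0 + 1 + 4 + 9 = 28
h = 1/7 + (-2)²/28 = 0.142857 + 0.142857 = 0.29

h = 0.29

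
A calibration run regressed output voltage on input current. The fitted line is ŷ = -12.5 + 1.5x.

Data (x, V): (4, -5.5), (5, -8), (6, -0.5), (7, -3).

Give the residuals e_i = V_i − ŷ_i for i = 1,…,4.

x=4: ŷ = -12.5 + 1.5·4 = -6.5; e = -5.5 − (-6.5) = 1
x=5: ŷ = -12.5 + 1.5·5 = -5; e = -8 − (-5) = -3
x=6: ŷ = -12.5 + 1.5·6 = -3.5; e = -0.5 − (-3.5) = 3
x=7: ŷ = -12.5 + 1.5·7 = -2; e = -3 − (-2) = -1

1, -3, 3, -1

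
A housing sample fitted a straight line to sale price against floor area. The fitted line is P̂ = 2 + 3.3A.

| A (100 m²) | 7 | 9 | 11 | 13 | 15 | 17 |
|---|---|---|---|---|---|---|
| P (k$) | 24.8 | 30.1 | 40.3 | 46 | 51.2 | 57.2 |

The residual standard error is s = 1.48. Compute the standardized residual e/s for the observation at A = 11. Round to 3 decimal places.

P̂ = 2 + 3.3·11 = 38.3
e = 40.3 − 38.3 = 2
e/s = 2 / 1.48 = 1.351

1.351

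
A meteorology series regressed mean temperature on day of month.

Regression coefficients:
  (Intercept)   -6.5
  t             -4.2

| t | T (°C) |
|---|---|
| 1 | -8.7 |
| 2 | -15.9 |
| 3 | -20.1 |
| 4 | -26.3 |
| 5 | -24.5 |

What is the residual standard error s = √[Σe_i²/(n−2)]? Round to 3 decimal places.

t=1: T̂ = -6.5 − 4.2·1 = -10.7; e = -8.7 − (-10.7) = 2
t=2: T̂ = -6.5 − 4.2·2 = -14.9; e = -15.9 − (-14.9) = -1
t=3: T̂ = -6.5 − 4.2·3 = -19.1; e = -20.1 − (-19.1) = -1
t=4: T̂ = -6.5 − 4.2·4 = -23.3; e = -26.3 − (-23.3) = -3
t=5: T̂ = -6.5 − 4.2·5 = -27.5; e = -24.5 − (-27.5) = 3
SSE = 4 + 1 + 1 + 9 + 9 = 24
s = √(24/3) = √8 ≈ 2.828

s = 2.828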